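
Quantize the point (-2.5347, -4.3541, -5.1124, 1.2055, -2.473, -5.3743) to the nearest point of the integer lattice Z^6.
(-3, -4, -5, 1, -2, -5)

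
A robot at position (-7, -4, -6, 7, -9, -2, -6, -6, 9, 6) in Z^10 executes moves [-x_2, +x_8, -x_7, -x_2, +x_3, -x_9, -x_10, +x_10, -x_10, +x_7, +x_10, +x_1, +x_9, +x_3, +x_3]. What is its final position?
(-6, -6, -3, 7, -9, -2, -6, -5, 9, 6)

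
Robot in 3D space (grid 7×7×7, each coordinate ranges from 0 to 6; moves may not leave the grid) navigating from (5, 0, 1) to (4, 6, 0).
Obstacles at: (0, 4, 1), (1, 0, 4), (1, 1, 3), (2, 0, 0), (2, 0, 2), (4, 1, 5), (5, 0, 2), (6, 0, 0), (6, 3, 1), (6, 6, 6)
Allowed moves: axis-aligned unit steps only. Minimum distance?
8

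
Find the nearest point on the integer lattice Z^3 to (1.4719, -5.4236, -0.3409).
(1, -5, 0)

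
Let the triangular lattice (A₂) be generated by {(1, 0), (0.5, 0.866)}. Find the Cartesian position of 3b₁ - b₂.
(2.5, -0.866)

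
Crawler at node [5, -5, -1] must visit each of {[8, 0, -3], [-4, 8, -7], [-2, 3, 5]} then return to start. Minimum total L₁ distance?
74
(one optimal route: (5, -5, -1) → (8, 0, -3) → (-4, 8, -7) → (-2, 3, 5) → (5, -5, -1))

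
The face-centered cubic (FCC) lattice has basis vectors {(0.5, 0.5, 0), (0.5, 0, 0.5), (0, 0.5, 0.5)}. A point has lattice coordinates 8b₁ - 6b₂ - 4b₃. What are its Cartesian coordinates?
(1, 2, -5)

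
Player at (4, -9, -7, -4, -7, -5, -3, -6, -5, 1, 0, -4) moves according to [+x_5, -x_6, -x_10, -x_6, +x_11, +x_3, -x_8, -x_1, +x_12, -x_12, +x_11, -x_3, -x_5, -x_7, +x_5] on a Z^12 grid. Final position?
(3, -9, -7, -4, -6, -7, -4, -7, -5, 0, 2, -4)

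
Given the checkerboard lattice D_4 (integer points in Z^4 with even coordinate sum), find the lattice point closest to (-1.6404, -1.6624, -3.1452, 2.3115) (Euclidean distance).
(-1, -2, -3, 2)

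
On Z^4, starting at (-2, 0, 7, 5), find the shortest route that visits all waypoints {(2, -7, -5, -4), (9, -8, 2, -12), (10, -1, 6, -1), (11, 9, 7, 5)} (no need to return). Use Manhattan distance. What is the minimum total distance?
86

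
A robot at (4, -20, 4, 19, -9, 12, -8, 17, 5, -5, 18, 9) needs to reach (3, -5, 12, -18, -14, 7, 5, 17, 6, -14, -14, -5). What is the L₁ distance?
140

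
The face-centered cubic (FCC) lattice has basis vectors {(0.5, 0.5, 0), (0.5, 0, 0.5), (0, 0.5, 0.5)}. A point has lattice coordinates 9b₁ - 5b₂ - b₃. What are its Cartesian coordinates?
(2, 4, -3)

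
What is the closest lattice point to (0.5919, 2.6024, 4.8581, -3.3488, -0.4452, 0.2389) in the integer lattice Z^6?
(1, 3, 5, -3, 0, 0)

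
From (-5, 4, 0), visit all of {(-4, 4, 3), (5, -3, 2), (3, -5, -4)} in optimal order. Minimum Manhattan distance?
31
(one optimal route: (-5, 4, 0) → (-4, 4, 3) → (5, -3, 2) → (3, -5, -4))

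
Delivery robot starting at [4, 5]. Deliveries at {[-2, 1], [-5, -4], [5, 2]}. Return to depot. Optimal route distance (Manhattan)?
38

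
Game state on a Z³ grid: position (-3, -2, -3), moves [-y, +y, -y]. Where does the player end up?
(-3, -3, -3)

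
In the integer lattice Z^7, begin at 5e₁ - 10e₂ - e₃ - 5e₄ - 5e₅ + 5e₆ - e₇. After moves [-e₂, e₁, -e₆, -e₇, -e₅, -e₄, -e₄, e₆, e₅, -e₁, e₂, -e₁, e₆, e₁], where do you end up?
(5, -10, -1, -7, -5, 6, -2)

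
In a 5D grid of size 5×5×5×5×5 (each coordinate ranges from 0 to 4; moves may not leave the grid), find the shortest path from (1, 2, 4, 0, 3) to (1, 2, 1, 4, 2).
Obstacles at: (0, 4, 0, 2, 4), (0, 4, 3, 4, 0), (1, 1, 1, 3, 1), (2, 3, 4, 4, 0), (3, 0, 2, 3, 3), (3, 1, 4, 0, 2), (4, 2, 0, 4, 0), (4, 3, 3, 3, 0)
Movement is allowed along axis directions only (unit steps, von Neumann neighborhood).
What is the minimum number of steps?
8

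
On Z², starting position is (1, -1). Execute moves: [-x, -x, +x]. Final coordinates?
(0, -1)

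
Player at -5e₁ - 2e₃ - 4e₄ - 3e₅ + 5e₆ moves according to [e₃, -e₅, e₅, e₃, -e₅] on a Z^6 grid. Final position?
(-5, 0, 0, -4, -4, 5)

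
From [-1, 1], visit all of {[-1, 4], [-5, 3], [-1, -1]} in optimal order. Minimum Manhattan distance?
12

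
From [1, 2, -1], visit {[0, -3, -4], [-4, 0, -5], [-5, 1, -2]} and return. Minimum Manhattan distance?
30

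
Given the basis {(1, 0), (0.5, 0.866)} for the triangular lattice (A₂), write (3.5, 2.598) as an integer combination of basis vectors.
2b₁ + 3b₂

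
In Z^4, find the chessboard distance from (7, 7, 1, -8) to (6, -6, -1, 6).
14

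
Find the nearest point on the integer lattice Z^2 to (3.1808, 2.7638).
(3, 3)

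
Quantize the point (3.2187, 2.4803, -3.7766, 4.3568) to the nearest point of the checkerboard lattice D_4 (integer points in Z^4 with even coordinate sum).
(3, 3, -4, 4)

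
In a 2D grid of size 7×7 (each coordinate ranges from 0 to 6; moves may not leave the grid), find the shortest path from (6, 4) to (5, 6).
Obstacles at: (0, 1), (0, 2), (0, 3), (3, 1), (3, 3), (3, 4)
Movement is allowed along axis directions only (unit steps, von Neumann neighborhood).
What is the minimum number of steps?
3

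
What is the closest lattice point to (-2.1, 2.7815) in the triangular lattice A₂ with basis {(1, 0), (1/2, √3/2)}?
(-2.5, 2.598)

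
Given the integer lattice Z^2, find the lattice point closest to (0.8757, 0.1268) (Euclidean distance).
(1, 0)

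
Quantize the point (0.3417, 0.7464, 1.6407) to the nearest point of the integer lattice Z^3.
(0, 1, 2)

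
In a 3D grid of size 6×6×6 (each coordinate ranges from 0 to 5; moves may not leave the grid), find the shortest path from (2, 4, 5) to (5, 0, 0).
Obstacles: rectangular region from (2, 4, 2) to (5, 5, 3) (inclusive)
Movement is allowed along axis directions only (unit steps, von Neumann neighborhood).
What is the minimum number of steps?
12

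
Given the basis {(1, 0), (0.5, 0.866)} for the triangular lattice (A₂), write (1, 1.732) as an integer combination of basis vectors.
2b₂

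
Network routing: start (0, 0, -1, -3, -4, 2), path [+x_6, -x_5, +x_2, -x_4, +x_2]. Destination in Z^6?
(0, 2, -1, -4, -5, 3)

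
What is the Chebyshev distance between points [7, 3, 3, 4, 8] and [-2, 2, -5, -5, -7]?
15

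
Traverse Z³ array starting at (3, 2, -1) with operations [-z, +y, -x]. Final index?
(2, 3, -2)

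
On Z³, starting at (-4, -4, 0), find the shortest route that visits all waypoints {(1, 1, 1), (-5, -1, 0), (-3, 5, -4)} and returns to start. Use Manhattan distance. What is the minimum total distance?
40
(one optimal route: (-4, -4, 0) → (1, 1, 1) → (-3, 5, -4) → (-5, -1, 0) → (-4, -4, 0))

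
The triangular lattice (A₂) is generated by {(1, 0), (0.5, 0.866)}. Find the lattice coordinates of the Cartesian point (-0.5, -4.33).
2b₁ - 5b₂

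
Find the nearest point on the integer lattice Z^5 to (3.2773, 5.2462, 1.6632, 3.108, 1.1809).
(3, 5, 2, 3, 1)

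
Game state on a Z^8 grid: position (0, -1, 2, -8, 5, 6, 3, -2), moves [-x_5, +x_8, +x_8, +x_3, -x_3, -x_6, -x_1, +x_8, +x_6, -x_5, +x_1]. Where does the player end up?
(0, -1, 2, -8, 3, 6, 3, 1)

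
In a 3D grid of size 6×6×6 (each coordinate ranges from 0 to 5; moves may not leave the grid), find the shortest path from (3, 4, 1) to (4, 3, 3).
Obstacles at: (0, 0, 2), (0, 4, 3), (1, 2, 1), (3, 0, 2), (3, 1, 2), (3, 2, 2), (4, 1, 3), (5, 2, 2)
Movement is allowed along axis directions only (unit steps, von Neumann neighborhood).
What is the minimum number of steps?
4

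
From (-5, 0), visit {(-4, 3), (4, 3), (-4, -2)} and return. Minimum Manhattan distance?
28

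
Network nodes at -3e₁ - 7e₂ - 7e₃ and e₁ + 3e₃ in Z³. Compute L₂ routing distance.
12.8452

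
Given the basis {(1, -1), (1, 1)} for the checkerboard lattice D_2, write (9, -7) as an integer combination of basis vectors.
8b₁ + b₂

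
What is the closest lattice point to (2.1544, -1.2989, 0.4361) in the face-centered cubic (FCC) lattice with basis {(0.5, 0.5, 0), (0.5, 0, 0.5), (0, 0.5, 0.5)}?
(2, -1.5, 0.5)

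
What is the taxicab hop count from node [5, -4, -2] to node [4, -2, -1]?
4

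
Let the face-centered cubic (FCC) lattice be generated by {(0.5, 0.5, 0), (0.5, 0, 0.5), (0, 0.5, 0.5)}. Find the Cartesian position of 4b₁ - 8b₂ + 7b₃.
(-2, 5.5, -0.5)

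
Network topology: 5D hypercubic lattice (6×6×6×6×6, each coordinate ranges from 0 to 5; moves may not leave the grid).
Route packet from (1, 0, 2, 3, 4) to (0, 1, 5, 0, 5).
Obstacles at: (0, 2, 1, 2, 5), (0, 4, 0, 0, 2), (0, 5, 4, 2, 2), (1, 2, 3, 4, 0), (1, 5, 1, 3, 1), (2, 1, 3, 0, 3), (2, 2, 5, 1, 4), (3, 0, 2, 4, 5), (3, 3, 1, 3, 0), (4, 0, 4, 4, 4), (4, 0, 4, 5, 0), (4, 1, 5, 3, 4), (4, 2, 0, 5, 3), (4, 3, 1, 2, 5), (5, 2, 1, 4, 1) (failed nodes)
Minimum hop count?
9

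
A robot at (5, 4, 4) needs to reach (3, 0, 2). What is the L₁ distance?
8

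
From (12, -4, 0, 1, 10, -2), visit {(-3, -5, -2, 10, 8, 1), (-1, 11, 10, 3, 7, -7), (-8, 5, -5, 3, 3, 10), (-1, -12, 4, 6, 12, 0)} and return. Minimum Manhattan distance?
194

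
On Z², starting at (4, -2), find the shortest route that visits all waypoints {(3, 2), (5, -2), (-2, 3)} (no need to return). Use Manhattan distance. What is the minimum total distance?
13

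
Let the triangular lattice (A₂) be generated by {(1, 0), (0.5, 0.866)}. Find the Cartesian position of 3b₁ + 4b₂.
(5, 3.464)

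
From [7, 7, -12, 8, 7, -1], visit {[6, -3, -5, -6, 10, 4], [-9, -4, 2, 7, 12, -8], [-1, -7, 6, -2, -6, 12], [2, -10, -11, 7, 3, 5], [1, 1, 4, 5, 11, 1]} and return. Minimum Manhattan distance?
246
(one optimal route: (7, 7, -12, 8, 7, -1) → (6, -3, -5, -6, 10, 4) → (1, 1, 4, 5, 11, 1) → (-9, -4, 2, 7, 12, -8) → (-1, -7, 6, -2, -6, 12) → (2, -10, -11, 7, 3, 5) → (7, 7, -12, 8, 7, -1))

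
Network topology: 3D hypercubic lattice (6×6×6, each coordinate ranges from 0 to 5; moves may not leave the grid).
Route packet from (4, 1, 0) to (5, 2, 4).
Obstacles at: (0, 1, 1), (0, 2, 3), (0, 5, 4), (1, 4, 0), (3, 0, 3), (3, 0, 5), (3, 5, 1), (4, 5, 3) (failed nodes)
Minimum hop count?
6
(one shortest path: (4, 1, 0) → (5, 1, 0) → (5, 2, 0) → (5, 2, 1) → (5, 2, 2) → (5, 2, 3) → (5, 2, 4))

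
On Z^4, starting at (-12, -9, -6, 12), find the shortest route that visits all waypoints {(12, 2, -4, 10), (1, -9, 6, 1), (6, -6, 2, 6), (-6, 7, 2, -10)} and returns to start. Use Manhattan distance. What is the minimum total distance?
170
(one optimal route: (-12, -9, -6, 12) → (12, 2, -4, 10) → (6, -6, 2, 6) → (1, -9, 6, 1) → (-6, 7, 2, -10) → (-12, -9, -6, 12))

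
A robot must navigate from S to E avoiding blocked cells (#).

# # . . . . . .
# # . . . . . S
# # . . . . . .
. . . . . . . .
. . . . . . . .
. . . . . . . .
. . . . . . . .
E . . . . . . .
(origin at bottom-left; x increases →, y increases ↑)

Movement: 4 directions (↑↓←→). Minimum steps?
13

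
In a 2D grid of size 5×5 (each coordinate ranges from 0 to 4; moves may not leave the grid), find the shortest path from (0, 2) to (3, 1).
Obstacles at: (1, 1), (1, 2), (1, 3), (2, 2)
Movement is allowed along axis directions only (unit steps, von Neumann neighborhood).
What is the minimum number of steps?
6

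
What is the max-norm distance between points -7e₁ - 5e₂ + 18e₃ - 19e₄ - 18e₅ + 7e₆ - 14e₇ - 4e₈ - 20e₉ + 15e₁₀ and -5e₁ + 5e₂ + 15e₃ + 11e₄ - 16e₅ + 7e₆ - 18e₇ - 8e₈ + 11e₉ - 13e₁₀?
31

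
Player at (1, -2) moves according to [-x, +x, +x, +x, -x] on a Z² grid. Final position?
(2, -2)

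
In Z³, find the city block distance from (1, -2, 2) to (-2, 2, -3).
12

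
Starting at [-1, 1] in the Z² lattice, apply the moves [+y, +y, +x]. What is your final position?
(0, 3)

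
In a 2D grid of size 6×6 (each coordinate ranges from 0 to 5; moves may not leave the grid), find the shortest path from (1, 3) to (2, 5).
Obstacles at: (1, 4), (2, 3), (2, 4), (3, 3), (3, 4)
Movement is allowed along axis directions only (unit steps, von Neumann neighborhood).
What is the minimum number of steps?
5
(one shortest path: (1, 3) → (0, 3) → (0, 4) → (0, 5) → (1, 5) → (2, 5))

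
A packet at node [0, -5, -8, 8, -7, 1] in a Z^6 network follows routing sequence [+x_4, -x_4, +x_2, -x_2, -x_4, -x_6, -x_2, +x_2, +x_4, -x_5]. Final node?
(0, -5, -8, 8, -8, 0)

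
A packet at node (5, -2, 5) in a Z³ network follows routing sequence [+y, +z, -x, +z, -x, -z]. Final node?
(3, -1, 6)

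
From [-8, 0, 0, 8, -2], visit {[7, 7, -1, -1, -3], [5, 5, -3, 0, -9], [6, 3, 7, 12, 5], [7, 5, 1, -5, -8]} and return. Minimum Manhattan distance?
130
(one optimal route: (-8, 0, 0, 8, -2) → (5, 5, -3, 0, -9) → (7, 5, 1, -5, -8) → (7, 7, -1, -1, -3) → (6, 3, 7, 12, 5) → (-8, 0, 0, 8, -2))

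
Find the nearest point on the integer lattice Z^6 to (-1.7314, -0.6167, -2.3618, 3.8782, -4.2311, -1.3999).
(-2, -1, -2, 4, -4, -1)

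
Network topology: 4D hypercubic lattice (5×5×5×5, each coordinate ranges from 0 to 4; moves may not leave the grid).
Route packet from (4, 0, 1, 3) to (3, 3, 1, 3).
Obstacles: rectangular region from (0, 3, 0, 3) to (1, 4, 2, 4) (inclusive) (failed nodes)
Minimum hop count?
4
(one shortest path: (4, 0, 1, 3) → (3, 0, 1, 3) → (3, 1, 1, 3) → (3, 2, 1, 3) → (3, 3, 1, 3))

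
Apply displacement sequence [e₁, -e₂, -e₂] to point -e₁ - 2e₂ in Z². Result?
(0, -4)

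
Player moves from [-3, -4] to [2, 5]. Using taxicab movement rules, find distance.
14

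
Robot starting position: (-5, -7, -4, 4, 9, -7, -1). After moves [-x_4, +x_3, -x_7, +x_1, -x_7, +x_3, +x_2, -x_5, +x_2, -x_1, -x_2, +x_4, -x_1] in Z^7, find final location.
(-6, -6, -2, 4, 8, -7, -3)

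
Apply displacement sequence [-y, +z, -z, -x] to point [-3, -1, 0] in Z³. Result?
(-4, -2, 0)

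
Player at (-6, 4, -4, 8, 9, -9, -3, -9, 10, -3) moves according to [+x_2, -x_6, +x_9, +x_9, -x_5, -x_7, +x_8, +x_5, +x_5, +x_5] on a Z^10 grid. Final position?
(-6, 5, -4, 8, 11, -10, -4, -8, 12, -3)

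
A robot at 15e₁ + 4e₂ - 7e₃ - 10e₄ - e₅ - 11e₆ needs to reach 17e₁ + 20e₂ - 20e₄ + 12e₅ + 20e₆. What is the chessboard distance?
31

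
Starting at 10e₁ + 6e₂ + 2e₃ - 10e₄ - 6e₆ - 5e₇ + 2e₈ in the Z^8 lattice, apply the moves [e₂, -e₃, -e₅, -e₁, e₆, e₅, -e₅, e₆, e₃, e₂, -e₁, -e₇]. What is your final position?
(8, 8, 2, -10, -1, -4, -6, 2)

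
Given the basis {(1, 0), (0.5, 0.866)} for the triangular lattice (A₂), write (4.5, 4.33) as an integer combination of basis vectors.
2b₁ + 5b₂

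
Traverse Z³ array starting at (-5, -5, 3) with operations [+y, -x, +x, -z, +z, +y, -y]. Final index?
(-5, -4, 3)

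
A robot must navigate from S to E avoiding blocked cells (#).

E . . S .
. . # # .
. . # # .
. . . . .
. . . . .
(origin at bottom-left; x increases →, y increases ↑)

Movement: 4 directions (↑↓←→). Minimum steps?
3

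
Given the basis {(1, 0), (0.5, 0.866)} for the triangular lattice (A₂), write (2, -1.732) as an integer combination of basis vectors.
3b₁ - 2b₂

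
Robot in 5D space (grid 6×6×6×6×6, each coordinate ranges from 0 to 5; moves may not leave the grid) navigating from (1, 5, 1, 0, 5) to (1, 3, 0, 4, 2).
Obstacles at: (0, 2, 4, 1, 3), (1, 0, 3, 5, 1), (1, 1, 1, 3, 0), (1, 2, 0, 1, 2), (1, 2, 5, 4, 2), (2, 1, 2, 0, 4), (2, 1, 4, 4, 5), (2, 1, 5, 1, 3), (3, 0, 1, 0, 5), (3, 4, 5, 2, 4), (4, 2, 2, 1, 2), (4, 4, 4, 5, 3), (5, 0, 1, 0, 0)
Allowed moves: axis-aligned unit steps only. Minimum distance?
10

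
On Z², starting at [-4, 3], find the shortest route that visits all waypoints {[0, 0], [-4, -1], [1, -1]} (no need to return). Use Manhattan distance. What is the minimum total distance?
11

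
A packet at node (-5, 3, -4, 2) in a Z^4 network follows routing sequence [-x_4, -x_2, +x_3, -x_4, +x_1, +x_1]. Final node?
(-3, 2, -3, 0)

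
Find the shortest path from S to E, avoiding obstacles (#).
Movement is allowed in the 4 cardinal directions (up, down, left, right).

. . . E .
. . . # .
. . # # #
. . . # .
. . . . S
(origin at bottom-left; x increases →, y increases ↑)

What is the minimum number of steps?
9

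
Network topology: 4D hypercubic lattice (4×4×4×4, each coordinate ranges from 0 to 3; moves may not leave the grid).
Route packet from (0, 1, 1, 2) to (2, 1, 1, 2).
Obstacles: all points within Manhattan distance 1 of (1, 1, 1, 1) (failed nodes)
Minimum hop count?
4
(one shortest path: (0, 1, 1, 2) → (0, 0, 1, 2) → (1, 0, 1, 2) → (2, 0, 1, 2) → (2, 1, 1, 2))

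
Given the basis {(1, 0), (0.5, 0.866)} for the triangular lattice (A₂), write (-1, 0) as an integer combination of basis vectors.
-b₁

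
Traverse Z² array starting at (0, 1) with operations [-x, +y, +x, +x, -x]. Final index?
(0, 2)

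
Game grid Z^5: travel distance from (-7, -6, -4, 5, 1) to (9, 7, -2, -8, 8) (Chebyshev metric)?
16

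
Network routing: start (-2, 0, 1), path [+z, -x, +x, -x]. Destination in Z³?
(-3, 0, 2)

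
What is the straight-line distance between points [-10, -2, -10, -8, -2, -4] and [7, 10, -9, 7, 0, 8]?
28.4077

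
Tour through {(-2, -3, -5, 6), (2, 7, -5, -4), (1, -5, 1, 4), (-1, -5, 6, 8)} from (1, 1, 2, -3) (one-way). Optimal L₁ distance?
63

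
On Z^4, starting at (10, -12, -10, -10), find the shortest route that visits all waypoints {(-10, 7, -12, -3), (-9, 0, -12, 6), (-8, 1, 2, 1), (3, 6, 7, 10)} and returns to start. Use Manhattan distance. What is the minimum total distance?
178
(one optimal route: (10, -12, -10, -10) → (-10, 7, -12, -3) → (-9, 0, -12, 6) → (-8, 1, 2, 1) → (3, 6, 7, 10) → (10, -12, -10, -10))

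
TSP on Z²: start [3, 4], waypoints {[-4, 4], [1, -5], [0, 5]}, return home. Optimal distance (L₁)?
34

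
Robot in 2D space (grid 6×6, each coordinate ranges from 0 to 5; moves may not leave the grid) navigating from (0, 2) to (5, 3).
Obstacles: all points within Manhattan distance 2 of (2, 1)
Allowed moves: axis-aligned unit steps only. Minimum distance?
8
(one shortest path: (0, 2) → (0, 3) → (1, 3) → (1, 4) → (2, 4) → (3, 4) → (4, 4) → (5, 4) → (5, 3))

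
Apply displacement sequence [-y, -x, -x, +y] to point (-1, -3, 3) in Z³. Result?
(-3, -3, 3)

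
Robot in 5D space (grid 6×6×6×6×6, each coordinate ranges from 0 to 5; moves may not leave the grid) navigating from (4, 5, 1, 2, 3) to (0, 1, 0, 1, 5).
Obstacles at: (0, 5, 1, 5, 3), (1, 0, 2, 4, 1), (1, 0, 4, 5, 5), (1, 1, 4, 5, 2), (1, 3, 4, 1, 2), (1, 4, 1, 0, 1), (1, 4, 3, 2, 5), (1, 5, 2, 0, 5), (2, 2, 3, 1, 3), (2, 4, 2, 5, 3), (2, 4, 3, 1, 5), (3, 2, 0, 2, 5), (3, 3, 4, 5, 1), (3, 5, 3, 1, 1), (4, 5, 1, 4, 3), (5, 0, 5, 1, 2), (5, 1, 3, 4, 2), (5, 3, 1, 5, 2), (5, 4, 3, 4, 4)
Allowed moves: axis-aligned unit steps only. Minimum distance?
12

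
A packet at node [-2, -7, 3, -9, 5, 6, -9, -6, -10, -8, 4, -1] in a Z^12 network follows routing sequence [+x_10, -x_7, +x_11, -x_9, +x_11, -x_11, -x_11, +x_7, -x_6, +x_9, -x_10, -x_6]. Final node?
(-2, -7, 3, -9, 5, 4, -9, -6, -10, -8, 4, -1)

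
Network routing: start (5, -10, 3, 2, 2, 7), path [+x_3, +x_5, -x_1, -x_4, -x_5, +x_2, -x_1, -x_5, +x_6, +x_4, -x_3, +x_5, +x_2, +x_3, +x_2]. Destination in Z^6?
(3, -7, 4, 2, 2, 8)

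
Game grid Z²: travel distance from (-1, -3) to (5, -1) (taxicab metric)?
8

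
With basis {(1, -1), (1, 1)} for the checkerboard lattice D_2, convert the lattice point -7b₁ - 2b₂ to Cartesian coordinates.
(-9, 5)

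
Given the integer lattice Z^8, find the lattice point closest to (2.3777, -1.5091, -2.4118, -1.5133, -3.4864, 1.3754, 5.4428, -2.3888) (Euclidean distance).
(2, -2, -2, -2, -3, 1, 5, -2)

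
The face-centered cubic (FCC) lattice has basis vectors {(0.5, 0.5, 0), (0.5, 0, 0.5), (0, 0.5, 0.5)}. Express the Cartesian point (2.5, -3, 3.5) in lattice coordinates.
-4b₁ + 9b₂ - 2b₃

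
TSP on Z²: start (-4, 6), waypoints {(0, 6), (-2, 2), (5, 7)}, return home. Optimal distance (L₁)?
28
(one optimal route: (-4, 6) → (0, 6) → (5, 7) → (-2, 2) → (-4, 6))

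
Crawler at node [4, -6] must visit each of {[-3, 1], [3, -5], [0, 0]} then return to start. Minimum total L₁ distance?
28
(one optimal route: (4, -6) → (-3, 1) → (0, 0) → (3, -5) → (4, -6))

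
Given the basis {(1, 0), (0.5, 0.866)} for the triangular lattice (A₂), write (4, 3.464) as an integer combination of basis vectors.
2b₁ + 4b₂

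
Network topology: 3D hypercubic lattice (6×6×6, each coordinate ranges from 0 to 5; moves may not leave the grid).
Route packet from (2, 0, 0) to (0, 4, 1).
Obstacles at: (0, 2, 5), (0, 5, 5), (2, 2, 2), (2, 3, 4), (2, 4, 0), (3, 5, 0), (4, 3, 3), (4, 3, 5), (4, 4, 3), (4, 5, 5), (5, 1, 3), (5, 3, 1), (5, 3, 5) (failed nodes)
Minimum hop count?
7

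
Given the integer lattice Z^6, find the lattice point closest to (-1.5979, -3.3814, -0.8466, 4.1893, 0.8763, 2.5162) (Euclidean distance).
(-2, -3, -1, 4, 1, 3)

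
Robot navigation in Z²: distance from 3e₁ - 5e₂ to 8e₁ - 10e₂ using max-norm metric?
5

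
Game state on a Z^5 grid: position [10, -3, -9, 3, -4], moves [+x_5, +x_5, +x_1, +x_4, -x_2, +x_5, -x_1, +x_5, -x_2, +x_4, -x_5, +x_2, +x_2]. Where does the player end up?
(10, -3, -9, 5, -1)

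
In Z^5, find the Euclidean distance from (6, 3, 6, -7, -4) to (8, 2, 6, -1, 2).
8.77496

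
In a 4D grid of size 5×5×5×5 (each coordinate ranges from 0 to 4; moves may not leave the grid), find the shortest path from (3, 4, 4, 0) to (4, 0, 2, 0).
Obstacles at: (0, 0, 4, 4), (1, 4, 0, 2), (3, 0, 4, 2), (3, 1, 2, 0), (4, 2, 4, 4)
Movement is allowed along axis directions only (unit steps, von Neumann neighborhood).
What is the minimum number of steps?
7
(one shortest path: (3, 4, 4, 0) → (4, 4, 4, 0) → (4, 3, 4, 0) → (4, 2, 4, 0) → (4, 1, 4, 0) → (4, 0, 4, 0) → (4, 0, 3, 0) → (4, 0, 2, 0))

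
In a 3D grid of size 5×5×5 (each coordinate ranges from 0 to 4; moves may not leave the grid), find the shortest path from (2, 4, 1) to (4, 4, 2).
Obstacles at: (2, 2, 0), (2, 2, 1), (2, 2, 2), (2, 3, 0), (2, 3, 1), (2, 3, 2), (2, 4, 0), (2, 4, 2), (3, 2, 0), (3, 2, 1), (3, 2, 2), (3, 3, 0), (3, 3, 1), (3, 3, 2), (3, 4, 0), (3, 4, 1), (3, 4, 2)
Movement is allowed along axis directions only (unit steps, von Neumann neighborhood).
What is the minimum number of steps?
7
(one shortest path: (2, 4, 1) → (1, 4, 1) → (1, 4, 2) → (1, 4, 3) → (2, 4, 3) → (3, 4, 3) → (4, 4, 3) → (4, 4, 2))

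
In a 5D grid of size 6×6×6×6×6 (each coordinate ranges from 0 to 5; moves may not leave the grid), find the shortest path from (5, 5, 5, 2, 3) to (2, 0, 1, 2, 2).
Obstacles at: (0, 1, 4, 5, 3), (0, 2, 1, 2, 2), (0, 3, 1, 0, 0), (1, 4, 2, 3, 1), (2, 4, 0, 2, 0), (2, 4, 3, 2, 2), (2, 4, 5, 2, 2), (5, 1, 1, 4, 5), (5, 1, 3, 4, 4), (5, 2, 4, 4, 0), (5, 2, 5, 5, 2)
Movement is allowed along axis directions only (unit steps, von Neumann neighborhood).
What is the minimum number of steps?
13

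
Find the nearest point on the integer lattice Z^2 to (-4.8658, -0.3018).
(-5, 0)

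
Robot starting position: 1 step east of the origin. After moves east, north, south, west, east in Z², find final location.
(2, 0)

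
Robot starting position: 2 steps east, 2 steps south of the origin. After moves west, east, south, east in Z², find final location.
(3, -3)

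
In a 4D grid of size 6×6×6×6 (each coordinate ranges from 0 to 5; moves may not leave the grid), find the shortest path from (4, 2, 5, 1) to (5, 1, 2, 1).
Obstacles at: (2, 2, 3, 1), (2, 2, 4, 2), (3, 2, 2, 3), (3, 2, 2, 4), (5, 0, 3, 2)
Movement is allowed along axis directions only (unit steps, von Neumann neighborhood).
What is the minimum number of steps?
5
(one shortest path: (4, 2, 5, 1) → (5, 2, 5, 1) → (5, 1, 5, 1) → (5, 1, 4, 1) → (5, 1, 3, 1) → (5, 1, 2, 1))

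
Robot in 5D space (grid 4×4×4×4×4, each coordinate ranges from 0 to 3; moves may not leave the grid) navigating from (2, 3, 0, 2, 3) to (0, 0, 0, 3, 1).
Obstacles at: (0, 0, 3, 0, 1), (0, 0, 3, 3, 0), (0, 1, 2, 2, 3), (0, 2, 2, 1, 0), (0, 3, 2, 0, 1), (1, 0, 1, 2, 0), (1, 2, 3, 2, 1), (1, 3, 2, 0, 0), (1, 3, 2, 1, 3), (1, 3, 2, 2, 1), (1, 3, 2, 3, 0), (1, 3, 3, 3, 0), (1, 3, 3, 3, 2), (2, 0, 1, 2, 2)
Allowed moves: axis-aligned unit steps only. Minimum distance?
8
(one shortest path: (2, 3, 0, 2, 3) → (1, 3, 0, 2, 3) → (0, 3, 0, 2, 3) → (0, 2, 0, 2, 3) → (0, 1, 0, 2, 3) → (0, 0, 0, 2, 3) → (0, 0, 0, 3, 3) → (0, 0, 0, 3, 2) → (0, 0, 0, 3, 1))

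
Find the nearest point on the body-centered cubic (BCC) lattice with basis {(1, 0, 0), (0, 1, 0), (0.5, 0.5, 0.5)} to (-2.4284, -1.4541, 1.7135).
(-2.5, -1.5, 1.5)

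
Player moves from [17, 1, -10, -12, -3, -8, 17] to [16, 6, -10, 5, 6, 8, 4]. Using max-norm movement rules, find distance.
17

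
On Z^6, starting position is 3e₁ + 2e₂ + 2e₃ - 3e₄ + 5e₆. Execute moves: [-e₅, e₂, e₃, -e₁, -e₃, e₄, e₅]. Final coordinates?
(2, 3, 2, -2, 0, 5)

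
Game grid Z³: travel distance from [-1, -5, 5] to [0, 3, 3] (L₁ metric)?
11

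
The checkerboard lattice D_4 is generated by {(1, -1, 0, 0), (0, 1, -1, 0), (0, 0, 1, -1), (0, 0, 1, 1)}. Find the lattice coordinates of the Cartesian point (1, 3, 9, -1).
b₁ + 4b₂ + 7b₃ + 6b₄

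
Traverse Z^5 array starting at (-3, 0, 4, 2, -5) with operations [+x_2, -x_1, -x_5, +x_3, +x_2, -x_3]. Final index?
(-4, 2, 4, 2, -6)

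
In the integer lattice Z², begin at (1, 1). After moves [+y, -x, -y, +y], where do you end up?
(0, 2)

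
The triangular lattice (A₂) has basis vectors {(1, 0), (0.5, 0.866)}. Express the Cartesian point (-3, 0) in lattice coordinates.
-3b₁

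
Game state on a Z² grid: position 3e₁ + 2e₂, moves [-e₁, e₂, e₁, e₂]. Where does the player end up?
(3, 4)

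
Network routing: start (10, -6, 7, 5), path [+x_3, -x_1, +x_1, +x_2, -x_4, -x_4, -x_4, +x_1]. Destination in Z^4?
(11, -5, 8, 2)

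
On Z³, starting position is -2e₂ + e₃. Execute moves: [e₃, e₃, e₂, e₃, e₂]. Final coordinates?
(0, 0, 4)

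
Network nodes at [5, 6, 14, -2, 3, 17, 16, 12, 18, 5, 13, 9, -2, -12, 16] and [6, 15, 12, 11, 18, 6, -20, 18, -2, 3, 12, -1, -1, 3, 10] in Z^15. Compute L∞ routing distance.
36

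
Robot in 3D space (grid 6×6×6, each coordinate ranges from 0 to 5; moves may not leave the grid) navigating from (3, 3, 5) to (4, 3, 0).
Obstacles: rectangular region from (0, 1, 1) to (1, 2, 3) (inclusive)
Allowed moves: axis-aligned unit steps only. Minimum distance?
6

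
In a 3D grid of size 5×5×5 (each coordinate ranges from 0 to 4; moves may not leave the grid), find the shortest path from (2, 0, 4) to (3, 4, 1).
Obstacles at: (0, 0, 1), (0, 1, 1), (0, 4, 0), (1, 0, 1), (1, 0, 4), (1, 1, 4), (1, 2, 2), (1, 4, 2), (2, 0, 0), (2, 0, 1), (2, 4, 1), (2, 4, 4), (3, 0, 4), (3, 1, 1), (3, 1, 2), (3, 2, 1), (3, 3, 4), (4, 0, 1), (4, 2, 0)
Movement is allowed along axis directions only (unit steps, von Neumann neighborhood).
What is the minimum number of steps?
8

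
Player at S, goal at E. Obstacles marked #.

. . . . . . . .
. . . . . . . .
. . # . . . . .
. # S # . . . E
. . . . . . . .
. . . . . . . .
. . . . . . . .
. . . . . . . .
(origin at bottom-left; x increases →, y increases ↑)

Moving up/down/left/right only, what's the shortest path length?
7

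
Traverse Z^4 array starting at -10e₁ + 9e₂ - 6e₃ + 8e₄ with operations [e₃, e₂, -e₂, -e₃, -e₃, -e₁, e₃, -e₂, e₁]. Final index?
(-10, 8, -6, 8)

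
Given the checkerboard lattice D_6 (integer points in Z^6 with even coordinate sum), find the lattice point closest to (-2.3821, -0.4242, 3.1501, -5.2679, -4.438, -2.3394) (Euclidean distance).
(-2, 0, 3, -5, -4, -2)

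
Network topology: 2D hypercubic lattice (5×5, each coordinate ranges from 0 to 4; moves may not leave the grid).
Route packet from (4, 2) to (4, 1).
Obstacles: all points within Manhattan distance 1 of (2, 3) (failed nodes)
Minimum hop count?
1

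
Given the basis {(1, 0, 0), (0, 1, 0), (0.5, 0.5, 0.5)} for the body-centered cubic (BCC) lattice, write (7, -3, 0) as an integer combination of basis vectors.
7b₁ - 3b₂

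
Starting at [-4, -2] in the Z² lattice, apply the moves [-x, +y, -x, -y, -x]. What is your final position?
(-7, -2)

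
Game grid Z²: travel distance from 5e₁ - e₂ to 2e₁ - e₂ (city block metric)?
3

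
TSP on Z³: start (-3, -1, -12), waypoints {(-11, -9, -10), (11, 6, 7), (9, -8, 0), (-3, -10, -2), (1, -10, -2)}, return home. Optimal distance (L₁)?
114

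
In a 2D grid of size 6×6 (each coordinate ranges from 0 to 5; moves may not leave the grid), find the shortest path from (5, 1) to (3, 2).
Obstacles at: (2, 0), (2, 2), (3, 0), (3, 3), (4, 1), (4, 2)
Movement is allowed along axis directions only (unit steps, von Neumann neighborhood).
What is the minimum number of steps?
13
(one shortest path: (5, 1) → (5, 2) → (5, 3) → (4, 3) → (4, 4) → (3, 4) → (2, 4) → (1, 4) → (1, 3) → (1, 2) → (1, 1) → (2, 1) → (3, 1) → (3, 2))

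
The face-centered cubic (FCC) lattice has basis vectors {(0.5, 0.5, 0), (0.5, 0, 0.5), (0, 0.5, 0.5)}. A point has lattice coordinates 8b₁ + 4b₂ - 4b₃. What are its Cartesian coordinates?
(6, 2, 0)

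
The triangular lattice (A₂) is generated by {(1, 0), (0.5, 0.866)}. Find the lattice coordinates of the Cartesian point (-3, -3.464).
-b₁ - 4b₂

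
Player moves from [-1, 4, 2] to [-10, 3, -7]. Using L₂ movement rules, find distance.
12.7671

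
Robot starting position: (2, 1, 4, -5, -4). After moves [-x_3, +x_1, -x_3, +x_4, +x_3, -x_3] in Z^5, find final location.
(3, 1, 2, -4, -4)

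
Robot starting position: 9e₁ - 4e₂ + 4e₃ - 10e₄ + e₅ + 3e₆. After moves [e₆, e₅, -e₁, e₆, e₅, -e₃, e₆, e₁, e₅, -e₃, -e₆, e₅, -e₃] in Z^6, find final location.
(9, -4, 1, -10, 5, 5)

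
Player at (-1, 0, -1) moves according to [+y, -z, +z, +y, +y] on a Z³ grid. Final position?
(-1, 3, -1)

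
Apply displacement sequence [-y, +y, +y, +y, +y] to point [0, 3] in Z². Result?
(0, 6)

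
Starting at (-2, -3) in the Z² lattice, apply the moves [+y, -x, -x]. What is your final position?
(-4, -2)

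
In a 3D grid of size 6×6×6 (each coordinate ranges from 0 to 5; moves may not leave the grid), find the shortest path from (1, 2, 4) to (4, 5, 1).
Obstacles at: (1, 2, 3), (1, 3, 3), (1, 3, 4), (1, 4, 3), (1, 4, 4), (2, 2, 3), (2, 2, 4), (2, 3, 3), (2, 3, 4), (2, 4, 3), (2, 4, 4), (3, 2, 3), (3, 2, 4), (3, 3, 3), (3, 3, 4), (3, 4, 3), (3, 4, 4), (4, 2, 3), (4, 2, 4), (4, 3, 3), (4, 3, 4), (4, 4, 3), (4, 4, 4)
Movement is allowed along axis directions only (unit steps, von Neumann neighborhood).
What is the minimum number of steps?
11
(one shortest path: (1, 2, 4) → (0, 2, 4) → (0, 3, 4) → (0, 4, 4) → (0, 5, 4) → (1, 5, 4) → (2, 5, 4) → (3, 5, 4) → (4, 5, 4) → (4, 5, 3) → (4, 5, 2) → (4, 5, 1))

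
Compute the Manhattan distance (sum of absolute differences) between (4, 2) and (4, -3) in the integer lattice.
5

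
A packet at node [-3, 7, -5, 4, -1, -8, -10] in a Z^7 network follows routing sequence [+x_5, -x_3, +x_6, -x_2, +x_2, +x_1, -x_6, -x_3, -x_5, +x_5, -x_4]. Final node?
(-2, 7, -7, 3, 0, -8, -10)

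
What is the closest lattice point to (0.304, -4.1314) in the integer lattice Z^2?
(0, -4)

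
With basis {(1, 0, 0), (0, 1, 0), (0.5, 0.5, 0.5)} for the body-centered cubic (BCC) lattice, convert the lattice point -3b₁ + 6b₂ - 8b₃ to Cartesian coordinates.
(-7, 2, -4)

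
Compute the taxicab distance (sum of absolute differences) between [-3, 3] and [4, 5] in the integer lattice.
9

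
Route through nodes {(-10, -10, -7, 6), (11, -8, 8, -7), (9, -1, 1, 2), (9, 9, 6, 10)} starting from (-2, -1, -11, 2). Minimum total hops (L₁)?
124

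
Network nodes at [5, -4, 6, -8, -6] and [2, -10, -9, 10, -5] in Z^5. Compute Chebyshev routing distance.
18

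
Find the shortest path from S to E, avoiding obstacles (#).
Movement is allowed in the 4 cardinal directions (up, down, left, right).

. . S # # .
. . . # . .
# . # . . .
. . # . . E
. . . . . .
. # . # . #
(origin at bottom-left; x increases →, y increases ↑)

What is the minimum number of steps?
10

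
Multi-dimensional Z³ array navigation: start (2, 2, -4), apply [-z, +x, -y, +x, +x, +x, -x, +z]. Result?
(5, 1, -4)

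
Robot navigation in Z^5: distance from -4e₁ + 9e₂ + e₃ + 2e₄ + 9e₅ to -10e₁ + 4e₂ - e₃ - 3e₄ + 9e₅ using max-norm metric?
6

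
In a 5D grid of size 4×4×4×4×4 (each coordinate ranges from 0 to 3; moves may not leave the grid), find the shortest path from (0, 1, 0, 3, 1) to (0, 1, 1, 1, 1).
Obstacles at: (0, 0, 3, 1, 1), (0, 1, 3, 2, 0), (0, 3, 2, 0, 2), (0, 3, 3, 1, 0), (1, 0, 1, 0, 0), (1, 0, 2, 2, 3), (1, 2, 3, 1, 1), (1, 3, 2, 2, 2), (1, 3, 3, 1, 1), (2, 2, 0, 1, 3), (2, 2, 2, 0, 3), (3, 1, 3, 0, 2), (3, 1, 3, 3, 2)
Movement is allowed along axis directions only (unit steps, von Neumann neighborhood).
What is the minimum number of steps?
3
(one shortest path: (0, 1, 0, 3, 1) → (0, 1, 1, 3, 1) → (0, 1, 1, 2, 1) → (0, 1, 1, 1, 1))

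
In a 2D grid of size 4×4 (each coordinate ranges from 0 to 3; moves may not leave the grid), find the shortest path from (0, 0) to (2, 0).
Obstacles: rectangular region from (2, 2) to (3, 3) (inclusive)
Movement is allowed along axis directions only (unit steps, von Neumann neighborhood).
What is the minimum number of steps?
2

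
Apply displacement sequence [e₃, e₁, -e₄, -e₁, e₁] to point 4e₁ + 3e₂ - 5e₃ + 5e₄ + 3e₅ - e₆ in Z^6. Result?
(5, 3, -4, 4, 3, -1)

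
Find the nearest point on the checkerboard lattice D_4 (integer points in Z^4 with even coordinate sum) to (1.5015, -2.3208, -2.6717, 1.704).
(1, -2, -3, 2)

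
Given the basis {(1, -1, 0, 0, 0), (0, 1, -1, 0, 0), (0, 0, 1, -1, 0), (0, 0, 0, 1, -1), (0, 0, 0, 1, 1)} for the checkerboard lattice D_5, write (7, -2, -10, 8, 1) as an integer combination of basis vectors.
7b₁ + 5b₂ - 5b₃ + b₄ + 2b₅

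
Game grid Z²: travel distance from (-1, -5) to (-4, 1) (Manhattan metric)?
9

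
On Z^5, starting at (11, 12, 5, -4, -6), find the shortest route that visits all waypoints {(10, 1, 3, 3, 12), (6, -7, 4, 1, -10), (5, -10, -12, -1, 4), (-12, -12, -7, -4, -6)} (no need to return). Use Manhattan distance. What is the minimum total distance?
149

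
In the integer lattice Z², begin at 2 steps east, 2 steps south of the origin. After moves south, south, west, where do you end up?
(1, -4)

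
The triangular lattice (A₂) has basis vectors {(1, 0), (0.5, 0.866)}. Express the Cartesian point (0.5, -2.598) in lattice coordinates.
2b₁ - 3b₂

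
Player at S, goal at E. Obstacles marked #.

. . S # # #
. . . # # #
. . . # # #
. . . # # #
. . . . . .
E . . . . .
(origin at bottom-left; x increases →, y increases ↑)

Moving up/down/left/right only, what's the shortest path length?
7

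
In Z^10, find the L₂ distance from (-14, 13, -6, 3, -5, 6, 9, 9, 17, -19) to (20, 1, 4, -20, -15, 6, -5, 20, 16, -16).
48.5386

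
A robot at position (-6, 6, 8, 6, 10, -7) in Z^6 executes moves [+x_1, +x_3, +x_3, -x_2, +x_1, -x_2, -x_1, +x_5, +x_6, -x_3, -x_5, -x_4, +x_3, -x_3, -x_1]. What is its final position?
(-6, 4, 9, 5, 10, -6)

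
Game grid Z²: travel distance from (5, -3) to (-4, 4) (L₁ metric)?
16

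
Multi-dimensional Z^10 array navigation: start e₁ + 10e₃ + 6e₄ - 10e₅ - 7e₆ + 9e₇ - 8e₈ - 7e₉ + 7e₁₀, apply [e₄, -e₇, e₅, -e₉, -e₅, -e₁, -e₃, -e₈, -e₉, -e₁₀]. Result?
(0, 0, 9, 7, -10, -7, 8, -9, -9, 6)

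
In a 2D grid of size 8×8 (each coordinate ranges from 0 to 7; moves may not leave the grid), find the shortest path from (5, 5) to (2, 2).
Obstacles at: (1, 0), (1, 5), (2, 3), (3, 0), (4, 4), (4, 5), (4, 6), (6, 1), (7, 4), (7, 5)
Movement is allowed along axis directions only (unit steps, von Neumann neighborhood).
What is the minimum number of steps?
6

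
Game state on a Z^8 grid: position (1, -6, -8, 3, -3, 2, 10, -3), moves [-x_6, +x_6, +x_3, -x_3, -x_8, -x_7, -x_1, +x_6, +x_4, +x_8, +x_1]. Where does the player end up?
(1, -6, -8, 4, -3, 3, 9, -3)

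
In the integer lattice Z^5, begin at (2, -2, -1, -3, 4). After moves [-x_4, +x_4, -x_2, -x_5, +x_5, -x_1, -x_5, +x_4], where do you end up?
(1, -3, -1, -2, 3)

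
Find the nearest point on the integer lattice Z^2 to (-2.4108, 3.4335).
(-2, 3)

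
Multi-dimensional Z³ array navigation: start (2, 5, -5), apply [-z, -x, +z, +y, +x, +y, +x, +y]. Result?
(3, 8, -5)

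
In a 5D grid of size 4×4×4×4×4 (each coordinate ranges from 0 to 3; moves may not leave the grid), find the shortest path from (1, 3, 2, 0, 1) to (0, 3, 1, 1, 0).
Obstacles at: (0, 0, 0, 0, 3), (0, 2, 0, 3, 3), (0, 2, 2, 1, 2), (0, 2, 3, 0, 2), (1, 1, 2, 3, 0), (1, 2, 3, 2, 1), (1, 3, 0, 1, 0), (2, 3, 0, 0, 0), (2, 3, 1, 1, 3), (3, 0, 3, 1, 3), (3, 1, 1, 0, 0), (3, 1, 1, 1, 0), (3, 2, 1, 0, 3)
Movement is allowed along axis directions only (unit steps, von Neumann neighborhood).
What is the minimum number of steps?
4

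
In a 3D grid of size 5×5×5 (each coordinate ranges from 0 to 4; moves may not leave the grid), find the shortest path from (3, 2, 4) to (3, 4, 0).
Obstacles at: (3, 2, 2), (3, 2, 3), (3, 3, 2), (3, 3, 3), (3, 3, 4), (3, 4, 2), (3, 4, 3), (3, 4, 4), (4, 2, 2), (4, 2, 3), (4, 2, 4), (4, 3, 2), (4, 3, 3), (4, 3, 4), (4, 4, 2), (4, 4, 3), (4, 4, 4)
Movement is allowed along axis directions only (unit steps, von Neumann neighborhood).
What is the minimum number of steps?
8
(one shortest path: (3, 2, 4) → (2, 2, 4) → (2, 3, 4) → (2, 4, 4) → (2, 4, 3) → (2, 4, 2) → (2, 4, 1) → (3, 4, 1) → (3, 4, 0))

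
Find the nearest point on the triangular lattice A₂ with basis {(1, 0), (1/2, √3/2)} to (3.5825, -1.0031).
(3.5, -0.866)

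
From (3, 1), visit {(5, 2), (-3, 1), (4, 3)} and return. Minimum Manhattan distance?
20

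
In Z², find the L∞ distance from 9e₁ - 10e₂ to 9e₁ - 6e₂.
4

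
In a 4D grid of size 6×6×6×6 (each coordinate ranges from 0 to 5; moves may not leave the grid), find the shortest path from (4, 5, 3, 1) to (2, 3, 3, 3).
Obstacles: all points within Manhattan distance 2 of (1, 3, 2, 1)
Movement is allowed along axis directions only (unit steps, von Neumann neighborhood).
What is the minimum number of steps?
6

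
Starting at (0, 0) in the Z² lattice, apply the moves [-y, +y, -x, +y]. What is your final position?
(-1, 1)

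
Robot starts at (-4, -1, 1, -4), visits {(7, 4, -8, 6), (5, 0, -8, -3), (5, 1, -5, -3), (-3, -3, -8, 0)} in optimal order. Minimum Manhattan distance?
51
(one optimal route: (-4, -1, 1, -4) → (-3, -3, -8, 0) → (5, 0, -8, -3) → (5, 1, -5, -3) → (7, 4, -8, 6))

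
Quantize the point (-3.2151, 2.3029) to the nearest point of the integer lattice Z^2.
(-3, 2)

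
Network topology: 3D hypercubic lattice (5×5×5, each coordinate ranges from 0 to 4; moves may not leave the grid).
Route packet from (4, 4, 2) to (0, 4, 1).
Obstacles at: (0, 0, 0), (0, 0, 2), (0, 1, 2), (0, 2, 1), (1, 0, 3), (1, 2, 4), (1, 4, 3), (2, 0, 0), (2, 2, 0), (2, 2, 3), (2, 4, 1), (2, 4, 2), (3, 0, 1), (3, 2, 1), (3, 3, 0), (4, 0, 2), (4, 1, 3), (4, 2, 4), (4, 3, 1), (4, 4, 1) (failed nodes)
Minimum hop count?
7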